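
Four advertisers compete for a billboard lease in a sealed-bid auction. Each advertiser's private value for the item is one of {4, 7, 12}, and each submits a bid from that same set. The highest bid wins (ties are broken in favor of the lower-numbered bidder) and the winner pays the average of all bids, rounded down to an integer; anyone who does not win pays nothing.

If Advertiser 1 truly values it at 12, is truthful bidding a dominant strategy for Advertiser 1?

Consider the case where Advertiser 2 bids 4, Advertiser 3 bids 4 and Advertiser 4 bids 4.
Truthful bid 12: wins, pays 6, utility 12 - 6 = 6.
Bid 4 instead: wins, pays 4, utility 12 - 4 = 8.
Since 8 > 6, bidding 4 is strictly better here, so truthful bidding is not dominant.

No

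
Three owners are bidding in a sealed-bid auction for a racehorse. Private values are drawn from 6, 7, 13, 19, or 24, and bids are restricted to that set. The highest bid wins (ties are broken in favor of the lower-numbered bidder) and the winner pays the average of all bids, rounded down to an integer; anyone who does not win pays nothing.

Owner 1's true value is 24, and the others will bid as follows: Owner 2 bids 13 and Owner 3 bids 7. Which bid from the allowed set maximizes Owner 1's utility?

Bid 6: loses, pays 0, utility 0.
Bid 7: loses, pays 0, utility 0.
Bid 13: wins, pays 11, utility 24 - 11 = 13.
Bid 19: wins, pays 13, utility 24 - 13 = 11.
Bid 24: wins, pays 14, utility 24 - 14 = 10.
The best choice is 13 with utility 13.

13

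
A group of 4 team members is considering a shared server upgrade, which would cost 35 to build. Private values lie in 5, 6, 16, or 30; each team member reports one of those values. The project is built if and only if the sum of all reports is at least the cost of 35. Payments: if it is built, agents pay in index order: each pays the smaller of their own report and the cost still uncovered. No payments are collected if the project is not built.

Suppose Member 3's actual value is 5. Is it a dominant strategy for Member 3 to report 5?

Yes

Check each profile of the others' reports and compare truth against every alternative report.
Others report (5, 5, 30): truth gives 0, best alternative gives -1.
Others report (5, 6, 30): truth gives 0, best alternative gives -1.
Others report (5, 16, 16): truth gives 0, best alternative gives -1.
Others report (5, 16, 30): truth gives 0, best alternative gives -1.
Others report (6, 5, 30): truth gives 0, best alternative gives -1.
Others report (6, 6, 30): truth gives 0, best alternative gives -1.
(Remaining 58 profiles checked similarly; truth is weakly best in each.)
In every case the truthful report is at least as good as any alternative, so it is a dominant strategy.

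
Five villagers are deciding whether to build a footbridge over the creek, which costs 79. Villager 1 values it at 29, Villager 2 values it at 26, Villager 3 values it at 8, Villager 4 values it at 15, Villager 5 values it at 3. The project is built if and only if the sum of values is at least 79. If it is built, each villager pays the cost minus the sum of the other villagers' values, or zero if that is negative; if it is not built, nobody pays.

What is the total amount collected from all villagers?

71

Total value 81 ≥ cost 79, so it is built.
Villager 1: others sum to 52; max(0, 79 - 52) = 27.
Villager 2: others sum to 55; max(0, 79 - 55) = 24.
Villager 3: others sum to 73; max(0, 79 - 73) = 6.
Villager 4: others sum to 66; max(0, 79 - 66) = 13.
Villager 5: others sum to 78; max(0, 79 - 78) = 1.
Total collected = 27 + 24 + 6 + 13 + 1 = 71.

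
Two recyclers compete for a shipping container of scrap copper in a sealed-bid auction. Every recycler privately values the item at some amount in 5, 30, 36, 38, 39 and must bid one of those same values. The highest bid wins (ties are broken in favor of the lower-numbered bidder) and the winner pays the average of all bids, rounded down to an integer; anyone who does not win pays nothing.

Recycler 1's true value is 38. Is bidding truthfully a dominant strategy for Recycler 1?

Consider the case where Recycler 2 bids 5.
Truthful bid 38: wins, pays 21, utility 38 - 21 = 17.
Bid 5 instead: wins, pays 5, utility 38 - 5 = 33.
Since 33 > 17, bidding 5 is strictly better here, so truthful bidding is not dominant.

No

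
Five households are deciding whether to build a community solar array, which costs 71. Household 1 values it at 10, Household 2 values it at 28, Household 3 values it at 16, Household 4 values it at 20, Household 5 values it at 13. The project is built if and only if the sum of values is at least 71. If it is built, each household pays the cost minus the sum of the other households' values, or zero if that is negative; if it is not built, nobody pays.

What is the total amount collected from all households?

16

Total value 87 ≥ cost 71, so it is built.
Household 1: others sum to 77; max(0, 71 - 77) = 0.
Household 2: others sum to 59; max(0, 71 - 59) = 12.
Household 3: others sum to 71; max(0, 71 - 71) = 0.
Household 4: others sum to 67; max(0, 71 - 67) = 4.
Household 5: others sum to 74; max(0, 71 - 74) = 0.
Total collected = 0 + 12 + 0 + 4 + 0 = 16.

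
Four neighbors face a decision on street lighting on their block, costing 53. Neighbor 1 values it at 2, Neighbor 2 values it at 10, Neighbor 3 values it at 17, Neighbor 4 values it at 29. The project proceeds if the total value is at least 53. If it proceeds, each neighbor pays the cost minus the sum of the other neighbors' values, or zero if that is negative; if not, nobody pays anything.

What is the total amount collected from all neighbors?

41

Total value 58 ≥ cost 53, so it is built.
Neighbor 1: others sum to 56; max(0, 53 - 56) = 0.
Neighbor 2: others sum to 48; max(0, 53 - 48) = 5.
Neighbor 3: others sum to 41; max(0, 53 - 41) = 12.
Neighbor 4: others sum to 29; max(0, 53 - 29) = 24.
Total collected = 0 + 5 + 12 + 24 = 41.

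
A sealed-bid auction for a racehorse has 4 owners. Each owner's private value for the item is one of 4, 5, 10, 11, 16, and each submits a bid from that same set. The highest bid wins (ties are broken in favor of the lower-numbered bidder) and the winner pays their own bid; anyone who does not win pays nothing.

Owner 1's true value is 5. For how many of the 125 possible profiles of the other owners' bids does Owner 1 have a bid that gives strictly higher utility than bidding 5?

Others bid (4, 4, 4): truth gives 0; bid 4 gives 1 > 0. Violating.
Others bid (4, 4, 5): truth gives 0; no alternative beats it.
Others bid (4, 4, 10): truth gives 0; no alternative beats it.
(Checking all 125 profiles: 1 has a profitable deviation, 124 do not.)

1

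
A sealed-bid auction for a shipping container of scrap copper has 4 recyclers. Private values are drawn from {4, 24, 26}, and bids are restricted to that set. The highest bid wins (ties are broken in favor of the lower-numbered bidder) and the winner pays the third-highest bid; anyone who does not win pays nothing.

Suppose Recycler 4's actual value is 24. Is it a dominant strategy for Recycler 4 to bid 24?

No

Consider the case where Recycler 1 bids 4, Recycler 2 bids 4 and Recycler 3 bids 24.
Truthful bid 24: loses, pays 0, utility 0.
Bid 26 instead: wins, pays 4, utility 24 - 4 = 20.
Since 20 > 0, bidding 26 is strictly better here, so truthful bidding is not dominant.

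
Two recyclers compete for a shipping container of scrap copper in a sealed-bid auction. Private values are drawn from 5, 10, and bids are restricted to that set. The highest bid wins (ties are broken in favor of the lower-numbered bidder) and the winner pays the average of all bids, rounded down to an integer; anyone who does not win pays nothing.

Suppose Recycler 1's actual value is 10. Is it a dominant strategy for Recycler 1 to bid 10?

Consider the case where Recycler 2 bids 5.
Truthful bid 10: wins, pays 7, utility 10 - 7 = 3.
Bid 5 instead: wins, pays 5, utility 10 - 5 = 5.
Since 5 > 3, bidding 5 is strictly better here, so truthful bidding is not dominant.

No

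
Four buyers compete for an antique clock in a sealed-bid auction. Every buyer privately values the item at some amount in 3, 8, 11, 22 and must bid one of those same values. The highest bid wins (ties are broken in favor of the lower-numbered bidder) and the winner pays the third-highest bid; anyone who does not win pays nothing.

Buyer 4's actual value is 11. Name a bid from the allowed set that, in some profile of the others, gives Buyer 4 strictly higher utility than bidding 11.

22

Suppose Buyer 1 bids 3, Buyer 2 bids 3 and Buyer 3 bids 11.
Bid 11: loses, pays 0, utility 0.
Bid 22: wins, pays 3, utility 11 - 3 = 8.
So bidding 22 beats truth here (8 > 0).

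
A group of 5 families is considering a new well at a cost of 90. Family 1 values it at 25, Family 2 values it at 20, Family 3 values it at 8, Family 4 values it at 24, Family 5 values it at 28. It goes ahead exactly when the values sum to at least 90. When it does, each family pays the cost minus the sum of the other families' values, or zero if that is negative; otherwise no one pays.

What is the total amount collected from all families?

37

Total value 105 ≥ cost 90, so it is built.
Family 1: others sum to 80; max(0, 90 - 80) = 10.
Family 2: others sum to 85; max(0, 90 - 85) = 5.
Family 3: others sum to 97; max(0, 90 - 97) = 0.
Family 4: others sum to 81; max(0, 90 - 81) = 9.
Family 5: others sum to 77; max(0, 90 - 77) = 13.
Total collected = 10 + 5 + 0 + 9 + 13 = 37.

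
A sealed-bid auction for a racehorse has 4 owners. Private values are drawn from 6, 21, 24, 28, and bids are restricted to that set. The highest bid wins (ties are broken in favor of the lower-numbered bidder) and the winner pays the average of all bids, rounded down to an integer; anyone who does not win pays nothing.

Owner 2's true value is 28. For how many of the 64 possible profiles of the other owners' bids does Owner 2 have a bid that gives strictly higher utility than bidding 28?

18

Others bid (6, 6, 6): truth gives 17; bid 21 gives 19 > 17. Violating.
Others bid (6, 6, 21): truth gives 13; bid 21 gives 15 > 13. Violating.
Others bid (6, 6, 24): truth gives 12; bid 24 gives 13 > 12. Violating.
Others bid (6, 21, 6): truth gives 13; bid 21 gives 15 > 13. Violating.
Others bid (6, 6, 28): truth gives 11; no alternative beats it.
Others bid (6, 21, 28): truth gives 8; no alternative beats it.
(Checking all 64 profiles: 18 have a profitable deviation, 46 do not.)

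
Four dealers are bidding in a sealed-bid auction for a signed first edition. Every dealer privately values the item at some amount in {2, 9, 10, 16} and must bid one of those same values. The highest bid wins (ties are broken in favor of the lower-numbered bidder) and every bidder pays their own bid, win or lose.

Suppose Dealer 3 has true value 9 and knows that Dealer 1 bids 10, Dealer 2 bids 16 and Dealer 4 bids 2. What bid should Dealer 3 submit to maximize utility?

2

Bid 2: loses but pays 2, utility -2.
Bid 9: loses but pays 9, utility -9.
Bid 10: loses but pays 10, utility -10.
Bid 16: loses but pays 16, utility -16.
The best choice is 2 with utility -2.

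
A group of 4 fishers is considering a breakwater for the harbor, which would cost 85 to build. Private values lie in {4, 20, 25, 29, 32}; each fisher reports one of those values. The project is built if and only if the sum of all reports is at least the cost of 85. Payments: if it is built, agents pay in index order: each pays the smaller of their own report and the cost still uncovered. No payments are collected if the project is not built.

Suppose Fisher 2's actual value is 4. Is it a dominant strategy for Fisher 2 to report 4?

Check each profile of the others' reports and compare truth against every alternative report.
Others report (4, 29, 32): truth gives 0, best alternative gives -16.
Others report (4, 32, 29): truth gives 0, best alternative gives -16.
Others report (4, 32, 32): truth gives 0, best alternative gives -16.
Others report (20, 20, 25): truth gives 0, best alternative gives -16.
Others report (20, 20, 29): truth gives 0, best alternative gives -16.
Others report (20, 20, 32): truth gives 0, best alternative gives -16.
(Remaining 119 profiles checked similarly; truth is weakly best in each.)
In every case the truthful report is at least as good as any alternative, so it is a dominant strategy.

Yes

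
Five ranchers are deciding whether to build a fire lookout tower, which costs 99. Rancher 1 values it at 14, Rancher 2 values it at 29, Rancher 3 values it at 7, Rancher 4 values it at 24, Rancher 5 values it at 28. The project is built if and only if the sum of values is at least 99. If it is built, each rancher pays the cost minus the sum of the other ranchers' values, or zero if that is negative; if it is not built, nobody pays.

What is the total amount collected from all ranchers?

87

Total value 102 ≥ cost 99, so it is built.
Rancher 1: others sum to 88; max(0, 99 - 88) = 11.
Rancher 2: others sum to 73; max(0, 99 - 73) = 26.
Rancher 3: others sum to 95; max(0, 99 - 95) = 4.
Rancher 4: others sum to 78; max(0, 99 - 78) = 21.
Rancher 5: others sum to 74; max(0, 99 - 74) = 25.
Total collected = 11 + 26 + 4 + 21 + 25 = 87.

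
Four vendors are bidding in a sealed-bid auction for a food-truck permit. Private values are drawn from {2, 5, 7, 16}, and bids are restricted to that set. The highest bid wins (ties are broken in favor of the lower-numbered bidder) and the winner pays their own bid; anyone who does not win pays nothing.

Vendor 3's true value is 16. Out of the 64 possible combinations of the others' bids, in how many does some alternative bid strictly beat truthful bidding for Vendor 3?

12

Others bid (2, 2, 2): truth gives 0; bid 5 gives 11 > 0. Violating.
Others bid (2, 2, 5): truth gives 0; bid 5 gives 11 > 0. Violating.
Others bid (2, 2, 7): truth gives 0; bid 7 gives 9 > 0. Violating.
Others bid (2, 5, 2): truth gives 0; bid 7 gives 9 > 0. Violating.
Others bid (2, 2, 16): truth gives 0; no alternative beats it.
Others bid (2, 5, 16): truth gives 0; no alternative beats it.
(Checking all 64 profiles: 12 have a profitable deviation, 52 do not.)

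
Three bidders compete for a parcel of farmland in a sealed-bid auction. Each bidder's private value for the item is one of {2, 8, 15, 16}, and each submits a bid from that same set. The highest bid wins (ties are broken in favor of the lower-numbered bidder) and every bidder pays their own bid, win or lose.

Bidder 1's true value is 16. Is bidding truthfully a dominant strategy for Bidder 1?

Consider the case where Bidder 2 bids 2 and Bidder 3 bids 2.
Truthful bid 16: wins, pays 16, utility 16 - 16 = 0.
Bid 2 instead: wins, pays 2, utility 16 - 2 = 14.
Since 14 > 0, bidding 2 is strictly better here, so truthful bidding is not dominant.

No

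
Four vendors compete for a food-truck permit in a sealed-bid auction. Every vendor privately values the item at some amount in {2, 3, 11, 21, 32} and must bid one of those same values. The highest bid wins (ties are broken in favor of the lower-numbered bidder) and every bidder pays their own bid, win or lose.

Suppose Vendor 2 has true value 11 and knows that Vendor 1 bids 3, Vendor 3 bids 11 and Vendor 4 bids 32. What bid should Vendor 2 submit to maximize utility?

Bid 2: loses but pays 2, utility -2.
Bid 3: loses but pays 3, utility -3.
Bid 11: loses but pays 11, utility -11.
Bid 21: loses but pays 21, utility -21.
Bid 32: wins, pays 32, utility 11 - 32 = -21.
The best choice is 2 with utility -2.

2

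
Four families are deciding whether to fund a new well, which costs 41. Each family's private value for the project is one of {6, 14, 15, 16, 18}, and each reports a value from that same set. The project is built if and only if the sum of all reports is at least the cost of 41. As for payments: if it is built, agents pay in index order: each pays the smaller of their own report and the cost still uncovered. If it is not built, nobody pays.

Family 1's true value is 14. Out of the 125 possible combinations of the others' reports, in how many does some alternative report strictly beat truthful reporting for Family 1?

Others report (6, 14, 15): truth gives 0; report 6 gives 8 > 0. Violating.
Others report (6, 14, 16): truth gives 0; report 6 gives 8 > 0. Violating.
Others report (6, 14, 18): truth gives 0; report 6 gives 8 > 0. Violating.
Others report (6, 15, 14): truth gives 0; report 6 gives 8 > 0. Violating.
Others report (6, 6, 6): truth gives 0; no alternative beats it.
Others report (6, 6, 14): truth gives 0; no alternative beats it.
(Checking all 125 profiles: 109 have a profitable deviation, 16 do not.)

109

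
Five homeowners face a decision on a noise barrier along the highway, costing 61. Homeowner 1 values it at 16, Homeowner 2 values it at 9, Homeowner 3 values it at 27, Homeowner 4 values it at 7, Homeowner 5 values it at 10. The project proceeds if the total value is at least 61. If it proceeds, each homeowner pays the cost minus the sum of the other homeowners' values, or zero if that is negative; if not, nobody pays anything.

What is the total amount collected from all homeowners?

30

Total value 69 ≥ cost 61, so it is built.
Homeowner 1: others sum to 53; max(0, 61 - 53) = 8.
Homeowner 2: others sum to 60; max(0, 61 - 60) = 1.
Homeowner 3: others sum to 42; max(0, 61 - 42) = 19.
Homeowner 4: others sum to 62; max(0, 61 - 62) = 0.
Homeowner 5: others sum to 59; max(0, 61 - 59) = 2.
Total collected = 8 + 1 + 19 + 0 + 2 = 30.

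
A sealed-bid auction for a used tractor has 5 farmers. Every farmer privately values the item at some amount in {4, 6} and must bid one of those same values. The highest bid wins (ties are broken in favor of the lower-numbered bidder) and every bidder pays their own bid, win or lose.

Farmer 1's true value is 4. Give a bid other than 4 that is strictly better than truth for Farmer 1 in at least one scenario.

Suppose Farmer 2 bids 4, Farmer 3 bids 4, Farmer 4 bids 4 and Farmer 5 bids 6.
Bid 4: loses but pays 4, utility -4.
Bid 6: wins, pays 6, utility 4 - 6 = -2.
So bidding 6 beats truth here (-2 > -4).

6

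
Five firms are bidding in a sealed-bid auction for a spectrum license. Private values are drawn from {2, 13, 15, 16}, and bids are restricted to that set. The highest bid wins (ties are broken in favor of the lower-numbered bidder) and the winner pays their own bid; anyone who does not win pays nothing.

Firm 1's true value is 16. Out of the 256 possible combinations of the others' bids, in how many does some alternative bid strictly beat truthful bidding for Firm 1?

81

Others bid (2, 2, 2, 2): truth gives 0; bid 2 gives 14 > 0. Violating.
Others bid (2, 2, 2, 13): truth gives 0; bid 13 gives 3 > 0. Violating.
Others bid (2, 2, 2, 15): truth gives 0; bid 15 gives 1 > 0. Violating.
Others bid (2, 2, 13, 2): truth gives 0; bid 13 gives 3 > 0. Violating.
Others bid (2, 2, 2, 16): truth gives 0; no alternative beats it.
Others bid (2, 2, 13, 16): truth gives 0; no alternative beats it.
(Checking all 256 profiles: 81 have a profitable deviation, 175 do not.)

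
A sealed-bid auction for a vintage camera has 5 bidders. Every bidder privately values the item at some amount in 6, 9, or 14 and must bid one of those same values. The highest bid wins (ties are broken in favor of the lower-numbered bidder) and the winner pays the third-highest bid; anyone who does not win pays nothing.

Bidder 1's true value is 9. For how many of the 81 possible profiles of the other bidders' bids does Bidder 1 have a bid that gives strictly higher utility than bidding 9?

4

Others bid (6, 6, 6, 14): truth gives 0; bid 14 gives 3 > 0. Violating.
Others bid (6, 6, 14, 6): truth gives 0; bid 14 gives 3 > 0. Violating.
Others bid (6, 14, 6, 6): truth gives 0; bid 14 gives 3 > 0. Violating.
Others bid (14, 6, 6, 6): truth gives 0; bid 14 gives 3 > 0. Violating.
Others bid (6, 6, 6, 6): truth gives 3; no alternative beats it.
Others bid (6, 6, 6, 9): truth gives 3; no alternative beats it.
(Checking all 81 profiles: 4 have a profitable deviation, 77 do not.)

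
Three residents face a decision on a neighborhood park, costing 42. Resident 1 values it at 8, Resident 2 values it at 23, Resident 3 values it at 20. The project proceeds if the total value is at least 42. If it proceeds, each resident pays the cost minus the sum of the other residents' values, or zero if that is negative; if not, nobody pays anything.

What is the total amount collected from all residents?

Total value 51 ≥ cost 42, so it is built.
Resident 1: others sum to 43; max(0, 42 - 43) = 0.
Resident 2: others sum to 28; max(0, 42 - 28) = 14.
Resident 3: others sum to 31; max(0, 42 - 31) = 11.
Total collected = 0 + 14 + 11 = 25.

25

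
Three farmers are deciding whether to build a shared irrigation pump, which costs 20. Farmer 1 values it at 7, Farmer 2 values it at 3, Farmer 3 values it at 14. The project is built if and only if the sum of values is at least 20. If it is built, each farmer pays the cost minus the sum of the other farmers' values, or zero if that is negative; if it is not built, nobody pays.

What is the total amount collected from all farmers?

13

Total value 24 ≥ cost 20, so it is built.
Farmer 1: others sum to 17; max(0, 20 - 17) = 3.
Farmer 2: others sum to 21; max(0, 20 - 21) = 0.
Farmer 3: others sum to 10; max(0, 20 - 10) = 10.
Total collected = 3 + 0 + 10 = 13.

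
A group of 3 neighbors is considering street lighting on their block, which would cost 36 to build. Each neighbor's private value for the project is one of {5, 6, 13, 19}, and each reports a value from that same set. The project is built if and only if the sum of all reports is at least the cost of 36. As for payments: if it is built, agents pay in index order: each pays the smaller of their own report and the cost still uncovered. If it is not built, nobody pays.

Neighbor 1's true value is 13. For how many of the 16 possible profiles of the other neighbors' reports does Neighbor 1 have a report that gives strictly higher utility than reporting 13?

Others report (13, 19): truth gives 0; report 5 gives 8 > 0. Violating.
Others report (19, 13): truth gives 0; report 5 gives 8 > 0. Violating.
Others report (19, 19): truth gives 0; report 5 gives 8 > 0. Violating.
Others report (5, 5): truth gives 0; no alternative beats it.
Others report (5, 6): truth gives 0; no alternative beats it.
(Checking all 16 profiles: 3 have a profitable deviation, 13 do not.)

3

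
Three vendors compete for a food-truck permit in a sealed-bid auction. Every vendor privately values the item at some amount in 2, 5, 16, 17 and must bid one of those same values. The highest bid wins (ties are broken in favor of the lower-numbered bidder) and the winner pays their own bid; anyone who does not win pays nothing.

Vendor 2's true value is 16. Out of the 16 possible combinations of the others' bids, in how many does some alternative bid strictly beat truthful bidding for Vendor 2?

Others bid (2, 2): truth gives 0; bid 5 gives 11 > 0. Violating.
Others bid (2, 5): truth gives 0; bid 5 gives 11 > 0. Violating.
Others bid (2, 16): truth gives 0; no alternative beats it.
Others bid (2, 17): truth gives 0; no alternative beats it.
(Checking all 16 profiles: 2 have a profitable deviation, 14 do not.)

2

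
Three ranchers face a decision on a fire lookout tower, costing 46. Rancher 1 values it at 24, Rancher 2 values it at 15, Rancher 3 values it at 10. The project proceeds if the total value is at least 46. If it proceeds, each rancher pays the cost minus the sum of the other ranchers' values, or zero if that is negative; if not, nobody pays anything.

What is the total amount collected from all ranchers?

40

Total value 49 ≥ cost 46, so it is built.
Rancher 1: others sum to 25; max(0, 46 - 25) = 21.
Rancher 2: others sum to 34; max(0, 46 - 34) = 12.
Rancher 3: others sum to 39; max(0, 46 - 39) = 7.
Total collected = 21 + 12 + 7 = 40.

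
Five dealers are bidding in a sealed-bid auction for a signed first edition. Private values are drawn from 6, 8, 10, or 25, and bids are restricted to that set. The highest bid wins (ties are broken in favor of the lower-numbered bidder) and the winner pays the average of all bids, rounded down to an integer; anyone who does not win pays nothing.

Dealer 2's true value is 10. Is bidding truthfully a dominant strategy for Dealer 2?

Consider the case where Dealer 1 bids 6, Dealer 3 bids 6, Dealer 4 bids 6 and Dealer 5 bids 8.
Truthful bid 10: wins, pays 7, utility 10 - 7 = 3.
Bid 8 instead: wins, pays 6, utility 10 - 6 = 4.
Since 4 > 3, bidding 8 is strictly better here, so truthful bidding is not dominant.

No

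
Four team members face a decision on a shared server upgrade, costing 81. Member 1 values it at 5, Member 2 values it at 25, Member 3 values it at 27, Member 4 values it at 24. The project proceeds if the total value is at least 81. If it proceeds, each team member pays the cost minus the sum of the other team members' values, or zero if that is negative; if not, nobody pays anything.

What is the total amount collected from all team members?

81

Total value 81 ≥ cost 81, so it is built.
Member 1: others sum to 76; max(0, 81 - 76) = 5.
Member 2: others sum to 56; max(0, 81 - 56) = 25.
Member 3: others sum to 54; max(0, 81 - 54) = 27.
Member 4: others sum to 57; max(0, 81 - 57) = 24.
Total collected = 5 + 25 + 27 + 24 = 81.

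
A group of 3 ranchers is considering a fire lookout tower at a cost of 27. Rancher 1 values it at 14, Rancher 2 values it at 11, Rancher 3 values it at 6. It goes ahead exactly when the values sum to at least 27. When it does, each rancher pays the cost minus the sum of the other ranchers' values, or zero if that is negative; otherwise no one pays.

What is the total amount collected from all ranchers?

Total value 31 ≥ cost 27, so it is built.
Rancher 1: others sum to 17; max(0, 27 - 17) = 10.
Rancher 2: others sum to 20; max(0, 27 - 20) = 7.
Rancher 3: others sum to 25; max(0, 27 - 25) = 2.
Total collected = 10 + 7 + 2 = 19.

19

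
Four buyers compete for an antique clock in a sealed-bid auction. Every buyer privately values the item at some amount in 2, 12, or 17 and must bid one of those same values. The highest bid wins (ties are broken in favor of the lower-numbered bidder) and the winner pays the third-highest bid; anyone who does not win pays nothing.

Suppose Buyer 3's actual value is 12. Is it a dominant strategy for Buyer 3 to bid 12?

Consider the case where Buyer 1 bids 2, Buyer 2 bids 2 and Buyer 4 bids 17.
Truthful bid 12: loses, pays 0, utility 0.
Bid 17 instead: wins, pays 2, utility 12 - 2 = 10.
Since 10 > 0, bidding 17 is strictly better here, so truthful bidding is not dominant.

No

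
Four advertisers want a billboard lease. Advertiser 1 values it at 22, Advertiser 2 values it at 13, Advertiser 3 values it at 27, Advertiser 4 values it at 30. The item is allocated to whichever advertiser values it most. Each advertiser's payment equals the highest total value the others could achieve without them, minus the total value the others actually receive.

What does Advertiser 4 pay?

27

Advertiser 4 has the highest value and receives the item.
Without Advertiser 4, the item would go to the next-highest value, 27, so the others could achieve 27.
With Advertiser 4 present and winning, the others receive nothing, so their total is 0.
Payment = 27 - 0 = 27.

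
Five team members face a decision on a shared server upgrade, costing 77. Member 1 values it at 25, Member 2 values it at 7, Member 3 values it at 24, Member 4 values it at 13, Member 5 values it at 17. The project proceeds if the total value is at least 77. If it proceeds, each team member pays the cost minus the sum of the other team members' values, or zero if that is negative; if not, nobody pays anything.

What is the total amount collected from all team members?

43

Total value 86 ≥ cost 77, so it is built.
Member 1: others sum to 61; max(0, 77 - 61) = 16.
Member 2: others sum to 79; max(0, 77 - 79) = 0.
Member 3: others sum to 62; max(0, 77 - 62) = 15.
Member 4: others sum to 73; max(0, 77 - 73) = 4.
Member 5: others sum to 69; max(0, 77 - 69) = 8.
Total collected = 16 + 0 + 15 + 4 + 8 = 43.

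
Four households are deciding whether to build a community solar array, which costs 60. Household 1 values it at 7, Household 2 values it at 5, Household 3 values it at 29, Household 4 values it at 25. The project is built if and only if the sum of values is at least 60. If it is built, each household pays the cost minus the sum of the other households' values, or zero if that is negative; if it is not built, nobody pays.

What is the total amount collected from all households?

43

Total value 66 ≥ cost 60, so it is built.
Household 1: others sum to 59; max(0, 60 - 59) = 1.
Household 2: others sum to 61; max(0, 60 - 61) = 0.
Household 3: others sum to 37; max(0, 60 - 37) = 23.
Household 4: others sum to 41; max(0, 60 - 41) = 19.
Total collected = 1 + 0 + 23 + 19 = 43.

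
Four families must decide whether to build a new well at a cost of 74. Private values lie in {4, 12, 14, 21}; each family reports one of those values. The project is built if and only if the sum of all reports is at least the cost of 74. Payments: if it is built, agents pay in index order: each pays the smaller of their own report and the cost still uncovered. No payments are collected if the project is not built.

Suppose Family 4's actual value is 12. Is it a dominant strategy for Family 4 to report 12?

Yes

Check each profile of the others' reports and compare truth against every alternative report.
Others report (21, 21, 21): truth gives 1, best alternative gives 1.
Others report (4, 4, 4): truth gives 0, best alternative gives 0.
Others report (4, 4, 12): truth gives 0, best alternative gives 0.
Others report (4, 4, 14): truth gives 0, best alternative gives 0.
Others report (4, 4, 21): truth gives 0, best alternative gives 0.
Others report (4, 12, 4): truth gives 0, best alternative gives 0.
(Remaining 58 profiles checked similarly; truth is weakly best in each.)
In every case the truthful report is at least as good as any alternative, so it is a dominant strategy.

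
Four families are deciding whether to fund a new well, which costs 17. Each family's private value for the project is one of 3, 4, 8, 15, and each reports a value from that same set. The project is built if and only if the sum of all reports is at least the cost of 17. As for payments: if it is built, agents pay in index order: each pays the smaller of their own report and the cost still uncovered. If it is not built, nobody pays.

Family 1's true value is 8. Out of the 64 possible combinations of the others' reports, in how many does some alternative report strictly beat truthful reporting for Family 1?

Others report (3, 3, 8): truth gives 0; report 3 gives 5 > 0. Violating.
Others report (3, 3, 15): truth gives 0; report 3 gives 5 > 0. Violating.
Others report (3, 4, 8): truth gives 0; report 3 gives 5 > 0. Violating.
Others report (3, 4, 15): truth gives 0; report 3 gives 5 > 0. Violating.
Others report (3, 3, 3): truth gives 0; no alternative beats it.
Others report (3, 3, 4): truth gives 0; no alternative beats it.
(Checking all 64 profiles: 56 have a profitable deviation, 8 do not.)

56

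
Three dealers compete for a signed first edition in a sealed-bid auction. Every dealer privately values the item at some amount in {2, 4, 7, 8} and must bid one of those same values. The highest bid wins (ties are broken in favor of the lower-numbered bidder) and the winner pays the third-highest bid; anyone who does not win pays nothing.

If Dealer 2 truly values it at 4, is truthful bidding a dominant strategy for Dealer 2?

No

Consider the case where Dealer 1 bids 2 and Dealer 3 bids 7.
Truthful bid 4: loses, pays 0, utility 0.
Bid 7 instead: wins, pays 2, utility 4 - 2 = 2.
Since 2 > 0, bidding 7 is strictly better here, so truthful bidding is not dominant.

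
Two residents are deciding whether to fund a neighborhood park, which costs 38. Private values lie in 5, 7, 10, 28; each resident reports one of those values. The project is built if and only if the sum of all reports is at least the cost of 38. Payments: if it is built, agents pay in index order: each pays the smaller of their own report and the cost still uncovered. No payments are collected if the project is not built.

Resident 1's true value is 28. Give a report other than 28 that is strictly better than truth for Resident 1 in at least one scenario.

Suppose Resident 2 reports 28.
Report 28: project built, pays 28, utility 28 - 28 = 0.
Report 10: project built, pays 10, utility 28 - 10 = 18.
So reporting 10 beats truth here (18 > 0).

10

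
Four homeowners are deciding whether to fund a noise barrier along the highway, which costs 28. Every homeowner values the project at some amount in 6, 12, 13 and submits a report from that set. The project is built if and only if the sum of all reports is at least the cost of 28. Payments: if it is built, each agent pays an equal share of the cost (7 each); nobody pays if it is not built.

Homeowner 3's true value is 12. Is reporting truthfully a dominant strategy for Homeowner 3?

Yes

Check each profile of the others' reports and compare truth against every alternative report.
Others report (6, 6, 6): truth gives 5, best alternative gives 5.
Others report (6, 6, 12): truth gives 5, best alternative gives 5.
Others report (6, 6, 13): truth gives 5, best alternative gives 5.
Others report (6, 12, 6): truth gives 5, best alternative gives 5.
Others report (6, 12, 12): truth gives 5, best alternative gives 5.
Others report (6, 12, 13): truth gives 5, best alternative gives 5.
(Remaining 21 profiles checked similarly; truth is weakly best in each.)
In every case the truthful report is at least as good as any alternative, so it is a dominant strategy.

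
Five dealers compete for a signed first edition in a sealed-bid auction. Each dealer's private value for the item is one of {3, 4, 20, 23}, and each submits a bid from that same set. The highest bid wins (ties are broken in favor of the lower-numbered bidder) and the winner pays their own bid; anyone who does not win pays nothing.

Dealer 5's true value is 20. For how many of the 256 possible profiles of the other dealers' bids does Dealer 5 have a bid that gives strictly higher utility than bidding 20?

Others bid (3, 3, 3, 3): truth gives 0; bid 4 gives 16 > 0. Violating.
Others bid (3, 3, 3, 4): truth gives 0; no alternative beats it.
Others bid (3, 3, 3, 20): truth gives 0; no alternative beats it.
(Checking all 256 profiles: 1 has a profitable deviation, 255 do not.)

1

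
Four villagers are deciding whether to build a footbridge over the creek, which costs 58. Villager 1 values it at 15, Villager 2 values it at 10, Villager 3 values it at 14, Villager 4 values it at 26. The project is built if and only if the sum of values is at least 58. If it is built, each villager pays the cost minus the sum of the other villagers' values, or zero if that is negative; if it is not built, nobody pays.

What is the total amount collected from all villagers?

Total value 65 ≥ cost 58, so it is built.
Villager 1: others sum to 50; max(0, 58 - 50) = 8.
Villager 2: others sum to 55; max(0, 58 - 55) = 3.
Villager 3: others sum to 51; max(0, 58 - 51) = 7.
Villager 4: others sum to 39; max(0, 58 - 39) = 19.
Total collected = 8 + 3 + 7 + 19 = 37.

37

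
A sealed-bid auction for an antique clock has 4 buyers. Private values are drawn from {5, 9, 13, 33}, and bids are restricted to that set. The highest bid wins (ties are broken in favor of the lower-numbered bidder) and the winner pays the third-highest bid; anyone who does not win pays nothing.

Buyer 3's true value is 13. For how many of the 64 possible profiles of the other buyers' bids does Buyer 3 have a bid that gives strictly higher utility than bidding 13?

12

Others bid (5, 5, 33): truth gives 0; bid 33 gives 8 > 0. Violating.
Others bid (5, 9, 33): truth gives 0; bid 33 gives 4 > 0. Violating.
Others bid (5, 13, 5): truth gives 0; bid 33 gives 8 > 0. Violating.
Others bid (5, 13, 9): truth gives 0; bid 33 gives 4 > 0. Violating.
Others bid (5, 5, 5): truth gives 8; no alternative beats it.
Others bid (5, 5, 9): truth gives 8; no alternative beats it.
(Checking all 64 profiles: 12 have a profitable deviation, 52 do not.)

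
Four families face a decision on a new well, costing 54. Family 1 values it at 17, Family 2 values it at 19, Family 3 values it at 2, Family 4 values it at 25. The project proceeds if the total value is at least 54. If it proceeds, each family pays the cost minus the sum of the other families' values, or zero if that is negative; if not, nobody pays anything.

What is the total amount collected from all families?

Total value 63 ≥ cost 54, so it is built.
Family 1: others sum to 46; max(0, 54 - 46) = 8.
Family 2: others sum to 44; max(0, 54 - 44) = 10.
Family 3: others sum to 61; max(0, 54 - 61) = 0.
Family 4: others sum to 38; max(0, 54 - 38) = 16.
Total collected = 8 + 10 + 0 + 16 = 34.

34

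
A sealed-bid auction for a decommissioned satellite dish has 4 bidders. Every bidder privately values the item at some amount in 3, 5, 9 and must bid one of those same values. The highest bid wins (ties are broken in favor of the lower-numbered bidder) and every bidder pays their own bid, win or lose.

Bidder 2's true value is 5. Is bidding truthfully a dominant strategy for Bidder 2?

No

Consider the case where Bidder 1 bids 3, Bidder 3 bids 3 and Bidder 4 bids 9.
Truthful bid 5: loses but pays 5, utility -5.
Bid 3 instead: loses but pays 3, utility -3.
Since -3 > -5, bidding 3 is strictly better here, so truthful bidding is not dominant.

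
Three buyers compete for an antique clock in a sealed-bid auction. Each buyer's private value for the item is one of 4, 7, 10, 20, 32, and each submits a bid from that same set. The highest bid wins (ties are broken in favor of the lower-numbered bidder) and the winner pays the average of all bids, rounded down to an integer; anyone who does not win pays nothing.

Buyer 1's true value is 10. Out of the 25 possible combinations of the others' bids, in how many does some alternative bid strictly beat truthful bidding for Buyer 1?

Others bid (4, 4): truth gives 4; bid 4 gives 6 > 4. Violating.
Others bid (4, 7): truth gives 3; bid 7 gives 4 > 3. Violating.
Others bid (7, 4): truth gives 3; bid 7 gives 4 > 3. Violating.
Others bid (7, 7): truth gives 2; bid 7 gives 3 > 2. Violating.
Others bid (4, 10): truth gives 2; no alternative beats it.
Others bid (4, 20): truth gives 0; no alternative beats it.
(Checking all 25 profiles: 4 have a profitable deviation, 21 do not.)

4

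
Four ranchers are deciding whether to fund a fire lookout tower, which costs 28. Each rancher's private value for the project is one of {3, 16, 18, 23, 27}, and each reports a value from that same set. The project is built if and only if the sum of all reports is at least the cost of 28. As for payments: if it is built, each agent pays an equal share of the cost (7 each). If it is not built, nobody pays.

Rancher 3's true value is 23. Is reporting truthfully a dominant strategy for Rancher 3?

Yes

Check each profile of the others' reports and compare truth against every alternative report.
Others report (3, 3, 3): truth gives 16, best alternative gives 16.
Others report (3, 3, 16): truth gives 16, best alternative gives 16.
Others report (3, 3, 18): truth gives 16, best alternative gives 16.
Others report (3, 3, 23): truth gives 16, best alternative gives 16.
Others report (3, 3, 27): truth gives 16, best alternative gives 16.
Others report (3, 16, 3): truth gives 16, best alternative gives 16.
(Remaining 119 profiles checked similarly; truth is weakly best in each.)
In every case the truthful report is at least as good as any alternative, so it is a dominant strategy.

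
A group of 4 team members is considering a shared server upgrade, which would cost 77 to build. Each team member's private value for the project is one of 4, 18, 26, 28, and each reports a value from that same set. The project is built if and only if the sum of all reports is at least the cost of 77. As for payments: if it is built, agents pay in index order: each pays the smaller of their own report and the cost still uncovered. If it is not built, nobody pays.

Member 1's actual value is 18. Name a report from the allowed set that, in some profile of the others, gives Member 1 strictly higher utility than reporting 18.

4

Suppose Member 2 reports 18, Member 3 reports 28 and Member 4 reports 28.
Report 18: project built, pays 18, utility 18 - 18 = 0.
Report 4: project built, pays 4, utility 18 - 4 = 14.
So reporting 4 beats truth here (14 > 0).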